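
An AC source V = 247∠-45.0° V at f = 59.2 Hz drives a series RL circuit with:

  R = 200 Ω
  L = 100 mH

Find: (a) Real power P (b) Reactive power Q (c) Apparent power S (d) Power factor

Step 1 — Angular frequency: ω = 2π·f = 2π·59.2 = 372 rad/s.
Step 2 — Component impedances:
  R: Z = R = 200 Ω
  L: Z = jωL = j·372·0.1 = 0 + j37.2 Ω
Step 3 — Series combination: Z_total = R + L = 200 + j37.2 Ω = 203.4∠10.5° Ω.
Step 4 — Source phasor: V = 247∠-45.0° V = 174.7 - j174.7 V.
Step 5 — Current: I = V / Z = 0.6871 - j1.001 A = 1.214∠-55.5° A.
Step 6 — Complex power: S = V·I* = 294.8 + j54.84 VA.
Step 7 — Real power: P = Re(S) = 294.8 W.
Step 8 — Reactive power: Q = Im(S) = 54.84 VAR.
Step 9 — Apparent power: |S| = 299.9 VA.
Step 10 — Power factor: PF = P/|S| = 0.9831 (lagging).

(a) P = 294.8 W  (b) Q = 54.84 VAR  (c) S = 299.9 VA  (d) PF = 0.9831 (lagging)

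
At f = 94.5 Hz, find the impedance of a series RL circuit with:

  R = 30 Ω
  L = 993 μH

Step 1 — Angular frequency: ω = 2π·f = 2π·94.5 = 593.8 rad/s.
Step 2 — Component impedances:
  R: Z = R = 30 Ω
  L: Z = jωL = j·593.8·0.000993 = 0 + j0.5896 Ω
Step 3 — Series combination: Z_total = R + L = 30 + j0.5896 Ω = 30.01∠1.1° Ω.

Z = 30 + j0.5896 Ω = 30.01∠1.1° Ω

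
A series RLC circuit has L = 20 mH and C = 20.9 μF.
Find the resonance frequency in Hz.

Step 1 — Resonance condition Im(Z)=0 gives ω₀ = 1/√(LC).
Step 2 — ω₀ = 1/√(0.02·2.09e-05) = 1547 rad/s.
Step 3 — f₀ = ω₀/(2π) = 246.2 Hz.

f₀ = 246.2 Hz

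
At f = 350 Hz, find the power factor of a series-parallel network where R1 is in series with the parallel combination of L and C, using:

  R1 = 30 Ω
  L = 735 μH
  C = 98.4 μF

Step 1 — Angular frequency: ω = 2π·f = 2π·350 = 2199 rad/s.
Step 2 — Component impedances:
  R1: Z = R = 30 Ω
  L: Z = jωL = j·2199·0.000735 = 0 + j1.616 Ω
  C: Z = 1/(jωC) = -j/(ω·C) = 0 - j4.621 Ω
Step 3 — Parallel branch: L || C = 1/(1/L + 1/C) = 0 + j2.486 Ω.
Step 4 — Series with R1: Z_total = R1 + (L || C) = 30 + j2.486 Ω = 30.1∠4.7° Ω.
Step 5 — Power factor: PF = cos(φ) = Re(Z)/|Z| = 30/30.103 = 0.9966.
Step 6 — Type: Im(Z) = 2.486 ⇒ lagging (phase φ = 4.7°).

PF = 0.9966 (lagging, φ = 4.7°)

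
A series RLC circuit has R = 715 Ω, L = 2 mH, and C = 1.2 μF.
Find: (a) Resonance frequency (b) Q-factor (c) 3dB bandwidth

Step 1 — Resonance: ω₀ = 1/√(LC) = 1/√(0.002·1.2e-06) = 2.041e+04 rad/s.
Step 2 — f₀ = ω₀/(2π) = 3249 Hz.
Step 3 — Series Q: Q = ω₀L/R = 2.041e+04·0.002/715 = 0.0571.
Step 4 — Bandwidth: Δω = ω₀/Q = 3.575e+05 rad/s; BW = Δω/(2π) = 5.69e+04 Hz.

(a) f₀ = 3249 Hz  (b) Q = 0.0571  (c) BW = 5.69e+04 Hz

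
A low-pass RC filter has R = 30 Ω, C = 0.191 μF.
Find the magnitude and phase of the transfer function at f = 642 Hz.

Step 1 — Angular frequency: ω = 2π·642 = 4034 rad/s.
Step 2 — Transfer function: H(jω) = 1/(1 + jωRC).
Step 3 — Denominator: 1 + jωRC = 1 + j·4034·30·1.91e-07 = 1 + j0.02311.
Step 4 — H = 0.9995 - j0.0231.
Step 5 — Magnitude: |H| = 0.9997 (-0.0 dB); phase: φ = -1.3°.

|H| = 0.9997 (-0.0 dB), φ = -1.3°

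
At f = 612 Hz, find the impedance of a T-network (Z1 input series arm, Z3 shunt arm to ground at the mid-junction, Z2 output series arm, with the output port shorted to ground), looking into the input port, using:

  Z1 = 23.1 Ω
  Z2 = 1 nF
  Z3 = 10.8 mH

Step 1 — Angular frequency: ω = 2π·f = 2π·612 = 3845 rad/s.
Step 2 — Component impedances:
  Z1: Z = R = 23.1 Ω
  Z2: Z = 1/(jωC) = -j/(ω·C) = 0 - j2.601e+05 Ω
  Z3: Z = jωL = j·3845·0.0108 = 0 + j41.53 Ω
Step 3 — With the output port shorted to ground, the output series arm Z2 runs from the junction to ground; the shunt arm Z3 also runs from the junction to ground. They appear in parallel: Z3 || Z2 = 0 + j41.54 Ω.
Step 4 — Series with input arm Z1: Z_in = Z1 + (Z3 || Z2) = 23.1 + j41.54 Ω = 47.53∠60.9° Ω.

Z = 23.1 + j41.54 Ω = 47.53∠60.9° Ω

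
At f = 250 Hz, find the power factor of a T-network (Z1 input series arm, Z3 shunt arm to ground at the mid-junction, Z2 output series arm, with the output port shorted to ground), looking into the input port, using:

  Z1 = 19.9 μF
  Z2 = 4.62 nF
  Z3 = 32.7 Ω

Step 1 — Angular frequency: ω = 2π·f = 2π·250 = 1571 rad/s.
Step 2 — Component impedances:
  Z1: Z = 1/(jωC) = -j/(ω·C) = 0 - j31.99 Ω
  Z2: Z = 1/(jωC) = -j/(ω·C) = 0 - j1.378e+05 Ω
  Z3: Z = R = 32.7 Ω
Step 3 — With the output port shorted to ground, the output series arm Z2 runs from the junction to ground; the shunt arm Z3 also runs from the junction to ground. They appear in parallel: Z3 || Z2 = 32.7 - j0.00776 Ω.
Step 4 — Series with input arm Z1: Z_in = Z1 + (Z3 || Z2) = 32.7 - j32 Ω = 45.75∠-44.4° Ω.
Step 5 — Power factor: PF = cos(φ) = Re(Z)/|Z| = 32.7/45.752 = 0.7147.
Step 6 — Type: Im(Z) = -32 ⇒ leading (phase φ = -44.4°).

PF = 0.7147 (leading, φ = -44.4°)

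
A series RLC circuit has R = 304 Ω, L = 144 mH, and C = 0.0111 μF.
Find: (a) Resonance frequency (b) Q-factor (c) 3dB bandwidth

Step 1 — Resonance condition Im(Z)=0 gives ω₀ = 1/√(LC).
Step 2 — ω₀ = 1/√(0.144·1.11e-08) = 2.501e+04 rad/s.
Step 3 — f₀ = ω₀/(2π) = 3981 Hz.
Step 4 — Series Q: Q = ω₀L/R = 2.501e+04·0.144/304 = 11.85.
Step 5 — 3dB bandwidth: Δω = ω₀/Q = 2111 rad/s; BW = Δω/(2π) = 336 Hz.

(a) f₀ = 3981 Hz  (b) Q = 11.85  (c) BW = 336 Hz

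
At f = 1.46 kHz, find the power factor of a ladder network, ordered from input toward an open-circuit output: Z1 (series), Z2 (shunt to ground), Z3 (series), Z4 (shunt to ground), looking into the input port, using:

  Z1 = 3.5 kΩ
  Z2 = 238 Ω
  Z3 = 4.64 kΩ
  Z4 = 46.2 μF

Step 1 — Angular frequency: ω = 2π·f = 2π·1460 = 9173 rad/s.
Step 2 — Component impedances:
  Z1: Z = R = 3500 Ω
  Z2: Z = R = 238 Ω
  Z3: Z = R = 4640 Ω
  Z4: Z = 1/(jωC) = -j/(ω·C) = 0 - j2.36 Ω
Step 3 — Ladder network (open output): work backward from the far end, alternating series and parallel combinations. Z_in = 3726 - j0.005617 Ω = 3726∠-0.0° Ω.
Step 4 — Power factor: PF = cos(φ) = Re(Z)/|Z| = 3726/3726 = 1.
Step 5 — Type: Im(Z) = -0.005617 ⇒ leading (phase φ = -0.0°).

PF = 1 (leading, φ = -0.0°)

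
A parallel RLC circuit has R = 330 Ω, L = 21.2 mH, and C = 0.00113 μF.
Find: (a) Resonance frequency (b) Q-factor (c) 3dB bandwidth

Step 1 — Resonance: ω₀ = 1/√(LC) = 1/√(0.0212·1.13e-09) = 2.043e+05 rad/s.
Step 2 — f₀ = ω₀/(2π) = 3.252e+04 Hz.
Step 3 — Parallel Q: Q = R/(ω₀L) = 330/(2.043e+05·0.0212) = 0.07619.
Step 4 — Bandwidth: Δω = ω₀/Q = 2.682e+06 rad/s; BW = Δω/(2π) = 4.268e+05 Hz.

(a) f₀ = 3.252e+04 Hz  (b) Q = 0.07619  (c) BW = 4.268e+05 Hz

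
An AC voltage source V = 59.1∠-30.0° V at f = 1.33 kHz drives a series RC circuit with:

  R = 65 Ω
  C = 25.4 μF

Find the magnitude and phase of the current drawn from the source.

Step 1 — Angular frequency: ω = 2π·f = 2π·1330 = 8357 rad/s.
Step 2 — Component impedances:
  R: Z = R = 65 Ω
  C: Z = 1/(jωC) = -j/(ω·C) = 0 - j4.711 Ω
Step 3 — Series combination: Z_total = R + C = 65 - j4.711 Ω = 65.17∠-4.1° Ω.
Step 4 — Source phasor: V = 59.1∠-30.0° V = 51.18 - j29.55 V.
Step 5 — Ohm's law: I = V / Z_total = (51.18 - j29.55) / (65 - j4.711) = 0.8161 - j0.3955 A.
Step 6 — Convert to polar: |I| = 0.9069 A, ∠I = -25.9°.

I = 0.9069∠-25.9° A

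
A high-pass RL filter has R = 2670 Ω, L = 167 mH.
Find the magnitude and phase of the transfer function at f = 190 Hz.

Step 1 — Angular frequency: ω = 2π·190 = 1194 rad/s.
Step 2 — Transfer function: H(jω) = jωL/(R + jωL).
Step 3 — Numerator jωL = j·199.4; denominator R + jωL = 2670 + j199.4.
Step 4 — H = 0.005545 + j0.07425.
Step 5 — Magnitude: |H| = 0.07446 (-22.6 dB); phase: φ = 85.7°.

|H| = 0.07446 (-22.6 dB), φ = 85.7°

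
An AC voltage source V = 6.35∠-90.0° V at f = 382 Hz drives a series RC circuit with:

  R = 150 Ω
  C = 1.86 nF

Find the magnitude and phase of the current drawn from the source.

Step 1 — Angular frequency: ω = 2π·f = 2π·382 = 2400 rad/s.
Step 2 — Component impedances:
  R: Z = R = 150 Ω
  C: Z = 1/(jωC) = -j/(ω·C) = 0 - j2.24e+05 Ω
Step 3 — Series combination: Z_total = R + C = 150 - j2.24e+05 Ω = 2.24e+05∠-90.0° Ω.
Step 4 — Source phasor: V = 6.35∠-90.0° V = 0 - j6.35 V.
Step 5 — Ohm's law: I = V / Z_total = (0 - j6.35) / (150 - j2.24e+05) = 2.835e-05 - j1.898e-08 A.
Step 6 — Convert to polar: |I| = 2.835e-05 A, ∠I = -0.0°.

I = 2.835e-05∠-0.0° A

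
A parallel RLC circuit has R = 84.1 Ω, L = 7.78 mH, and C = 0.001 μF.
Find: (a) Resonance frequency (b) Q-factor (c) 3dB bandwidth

Step 1 — Resonance: ω₀ = 1/√(LC) = 1/√(0.00778·1e-09) = 3.585e+05 rad/s.
Step 2 — f₀ = ω₀/(2π) = 5.706e+04 Hz.
Step 3 — Parallel Q: Q = R/(ω₀L) = 84.1/(3.585e+05·0.00778) = 0.03015.
Step 4 — Bandwidth: Δω = ω₀/Q = 1.189e+07 rad/s; BW = Δω/(2π) = 1.892e+06 Hz.

(a) f₀ = 5.706e+04 Hz  (b) Q = 0.03015  (c) BW = 1.892e+06 Hz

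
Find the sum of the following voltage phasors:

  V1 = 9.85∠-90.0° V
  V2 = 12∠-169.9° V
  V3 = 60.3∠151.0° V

Step 1 — Convert each phasor to rectangular form:
  V1 = 9.85·(cos(-90.0°) + j·sin(-90.0°)) = 0 - j9.85 V
  V2 = 12·(cos(-169.9°) + j·sin(-169.9°)) = -11.81 - j2.104 V
  V3 = 60.3·(cos(151.0°) + j·sin(151.0°)) = -52.74 + j29.23 V
Step 2 — Sum components: V_total = -64.55 + j17.28 V.
Step 3 — Convert to polar: |V_total| = 66.83 V, ∠V_total = 165.0°.

V_total = 66.83∠165.0° V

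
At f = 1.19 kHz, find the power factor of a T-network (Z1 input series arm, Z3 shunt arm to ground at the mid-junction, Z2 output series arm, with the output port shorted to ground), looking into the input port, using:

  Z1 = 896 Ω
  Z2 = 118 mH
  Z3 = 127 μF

Step 1 — Angular frequency: ω = 2π·f = 2π·1190 = 7477 rad/s.
Step 2 — Component impedances:
  Z1: Z = R = 896 Ω
  Z2: Z = jωL = j·7477·0.118 = 0 + j882.3 Ω
  Z3: Z = 1/(jωC) = -j/(ω·C) = 0 - j1.053 Ω
Step 3 — With the output port shorted to ground, the output series arm Z2 runs from the junction to ground; the shunt arm Z3 also runs from the junction to ground. They appear in parallel: Z3 || Z2 = 0 - j1.054 Ω.
Step 4 — Series with input arm Z1: Z_in = Z1 + (Z3 || Z2) = 896 - j1.054 Ω = 896∠-0.1° Ω.
Step 5 — Power factor: PF = cos(φ) = Re(Z)/|Z| = 896/896 = 1.
Step 6 — Type: Im(Z) = -1.054 ⇒ leading (phase φ = -0.1°).

PF = 1 (leading, φ = -0.1°)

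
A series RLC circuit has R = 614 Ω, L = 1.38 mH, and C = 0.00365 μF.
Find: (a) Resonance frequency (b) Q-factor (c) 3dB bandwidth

Step 1 — Resonance: ω₀ = 1/√(LC) = 1/√(0.00138·3.65e-09) = 4.456e+05 rad/s.
Step 2 — f₀ = ω₀/(2π) = 7.091e+04 Hz.
Step 3 — Series Q: Q = ω₀L/R = 4.456e+05·0.00138/614 = 1.001.
Step 4 — Bandwidth: Δω = ω₀/Q = 4.449e+05 rad/s; BW = Δω/(2π) = 7.081e+04 Hz.

(a) f₀ = 7.091e+04 Hz  (b) Q = 1.001  (c) BW = 7.081e+04 Hz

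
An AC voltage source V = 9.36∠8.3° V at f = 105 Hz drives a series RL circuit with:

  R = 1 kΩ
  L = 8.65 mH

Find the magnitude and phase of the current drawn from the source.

Step 1 — Angular frequency: ω = 2π·f = 2π·105 = 659.7 rad/s.
Step 2 — Component impedances:
  R: Z = R = 1000 Ω
  L: Z = jωL = j·659.7·0.00865 = 0 + j5.707 Ω
Step 3 — Series combination: Z_total = R + L = 1000 + j5.707 Ω = 1000∠0.3° Ω.
Step 4 — Source phasor: V = 9.36∠8.3° V = 9.262 + j1.351 V.
Step 5 — Ohm's law: I = V / Z_total = (9.262 + j1.351) / (1000 + j5.707) = 0.009269 + j0.001298 A.
Step 6 — Convert to polar: |I| = 0.00936 A, ∠I = 8.0°.

I = 0.00936∠8.0° A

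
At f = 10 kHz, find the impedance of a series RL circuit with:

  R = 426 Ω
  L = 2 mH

Step 1 — Angular frequency: ω = 2π·f = 2π·1e+04 = 6.283e+04 rad/s.
Step 2 — Component impedances:
  R: Z = R = 426 Ω
  L: Z = jωL = j·6.283e+04·0.002 = 0 + j125.7 Ω
Step 3 — Series combination: Z_total = R + L = 426 + j125.7 Ω = 444.1∠16.4° Ω.

Z = 426 + j125.7 Ω = 444.1∠16.4° Ω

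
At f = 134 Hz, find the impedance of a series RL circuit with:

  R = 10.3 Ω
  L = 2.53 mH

Step 1 — Angular frequency: ω = 2π·f = 2π·134 = 841.9 rad/s.
Step 2 — Component impedances:
  R: Z = R = 10.3 Ω
  L: Z = jωL = j·841.9·0.00253 = 0 + j2.13 Ω
Step 3 — Series combination: Z_total = R + L = 10.3 + j2.13 Ω = 10.52∠11.7° Ω.

Z = 10.3 + j2.13 Ω = 10.52∠11.7° Ω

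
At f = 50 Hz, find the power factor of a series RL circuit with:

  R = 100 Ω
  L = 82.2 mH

Step 1 — Angular frequency: ω = 2π·f = 2π·50 = 314.2 rad/s.
Step 2 — Component impedances:
  R: Z = R = 100 Ω
  L: Z = jωL = j·314.2·0.0822 = 0 + j25.82 Ω
Step 3 — Series combination: Z_total = R + L = 100 + j25.82 Ω = 103.3∠14.5° Ω.
Step 4 — Power factor: PF = cos(φ) = Re(Z)/|Z| = 100/103.28 = 0.9682.
Step 5 — Type: Im(Z) = 25.82 ⇒ lagging (phase φ = 14.5°).

PF = 0.9682 (lagging, φ = 14.5°)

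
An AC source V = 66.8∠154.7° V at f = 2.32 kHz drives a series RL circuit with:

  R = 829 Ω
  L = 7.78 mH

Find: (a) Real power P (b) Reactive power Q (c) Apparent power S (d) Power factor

Step 1 — Angular frequency: ω = 2π·f = 2π·2320 = 1.458e+04 rad/s.
Step 2 — Component impedances:
  R: Z = R = 829 Ω
  L: Z = jωL = j·1.458e+04·0.00778 = 0 + j113.4 Ω
Step 3 — Series combination: Z_total = R + L = 829 + j113.4 Ω = 836.7∠7.8° Ω.
Step 4 — Source phasor: V = 66.8∠154.7° V = -60.39 + j28.55 V.
Step 5 — Current: I = V / Z = -0.06689 + j0.04359 A = 0.07984∠146.9° A.
Step 6 — Complex power: S = V·I* = 5.284 + j0.7228 VA.
Step 7 — Real power: P = Re(S) = 5.284 W.
Step 8 — Reactive power: Q = Im(S) = 0.7228 VAR.
Step 9 — Apparent power: |S| = 5.333 VA.
Step 10 — Power factor: PF = P/|S| = 0.9908 (lagging).

(a) P = 5.284 W  (b) Q = 0.7228 VAR  (c) S = 5.333 VA  (d) PF = 0.9908 (lagging)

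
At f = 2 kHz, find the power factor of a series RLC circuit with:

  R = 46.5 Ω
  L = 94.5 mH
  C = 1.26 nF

Step 1 — Angular frequency: ω = 2π·f = 2π·2000 = 1.257e+04 rad/s.
Step 2 — Component impedances:
  R: Z = R = 46.5 Ω
  L: Z = jωL = j·1.257e+04·0.0945 = 0 + j1188 Ω
  C: Z = 1/(jωC) = -j/(ω·C) = 0 - j6.316e+04 Ω
Step 3 — Series combination: Z_total = R + L + C = 46.5 - j6.197e+04 Ω = 6.197e+04∠-90.0° Ω.
Step 4 — Power factor: PF = cos(φ) = Re(Z)/|Z| = 46.5/6.197e+04 = 0.0007504.
Step 5 — Type: Im(Z) = -6.197e+04 ⇒ leading (phase φ = -90.0°).

PF = 0.0007504 (leading, φ = -90.0°)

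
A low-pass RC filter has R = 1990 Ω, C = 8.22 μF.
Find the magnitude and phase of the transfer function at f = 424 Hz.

Step 1 — Angular frequency: ω = 2π·424 = 2664 rad/s.
Step 2 — Transfer function: H(jω) = 1/(1 + jωRC).
Step 3 — Denominator: 1 + jωRC = 1 + j·2664·1990·8.22e-06 = 1 + j43.58.
Step 4 — H = 0.0005263 - j0.02294.
Step 5 — Magnitude: |H| = 0.02294 (-32.8 dB); phase: φ = -88.7°.

|H| = 0.02294 (-32.8 dB), φ = -88.7°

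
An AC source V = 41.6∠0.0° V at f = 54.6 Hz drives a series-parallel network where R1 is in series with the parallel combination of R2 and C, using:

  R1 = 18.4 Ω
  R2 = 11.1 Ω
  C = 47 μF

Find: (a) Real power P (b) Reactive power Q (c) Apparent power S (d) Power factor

Step 1 — Angular frequency: ω = 2π·f = 2π·54.6 = 343.1 rad/s.
Step 2 — Component impedances:
  R1: Z = R = 18.4 Ω
  R2: Z = R = 11.1 Ω
  C: Z = 1/(jωC) = -j/(ω·C) = 0 - j62.02 Ω
Step 3 — Parallel branch: R2 || C = 1/(1/R2 + 1/C) = 10.76 - j1.925 Ω.
Step 4 — Series with R1: Z_total = R1 + (R2 || C) = 29.16 - j1.925 Ω = 29.22∠-3.8° Ω.
Step 5 — Source phasor: V = 41.6∠0.0° V = 41.6 V.
Step 6 — Current: I = V / Z = 1.421 + j0.0938 A = 1.424∠3.8° A.
Step 7 — Complex power: S = V·I* = 59.1 - j3.902 VA.
Step 8 — Real power: P = Re(S) = 59.1 W.
Step 9 — Reactive power: Q = Im(S) = -3.902 VAR.
Step 10 — Apparent power: |S| = 59.23 VA.
Step 11 — Power factor: PF = P/|S| = 0.9978 (leading).

(a) P = 59.1 W  (b) Q = -3.902 VAR  (c) S = 59.23 VA  (d) PF = 0.9978 (leading)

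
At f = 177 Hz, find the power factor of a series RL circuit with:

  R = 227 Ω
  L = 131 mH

Step 1 — Angular frequency: ω = 2π·f = 2π·177 = 1112 rad/s.
Step 2 — Component impedances:
  R: Z = R = 227 Ω
  L: Z = jωL = j·1112·0.131 = 0 + j145.7 Ω
Step 3 — Series combination: Z_total = R + L = 227 + j145.7 Ω = 269.7∠32.7° Ω.
Step 4 — Power factor: PF = cos(φ) = Re(Z)/|Z| = 227/269.73 = 0.8416.
Step 5 — Type: Im(Z) = 145.7 ⇒ lagging (phase φ = 32.7°).

PF = 0.8416 (lagging, φ = 32.7°)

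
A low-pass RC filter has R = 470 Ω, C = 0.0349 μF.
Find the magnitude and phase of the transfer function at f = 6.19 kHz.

Step 1 — Angular frequency: ω = 2π·6190 = 3.889e+04 rad/s.
Step 2 — Transfer function: H(jω) = 1/(1 + jωRC).
Step 3 — Denominator: 1 + jωRC = 1 + j·3.889e+04·470·3.49e-08 = 1 + j0.638.
Step 4 — H = 0.7107 - j0.4534.
Step 5 — Magnitude: |H| = 0.8431 (-1.5 dB); phase: φ = -32.5°.

|H| = 0.8431 (-1.5 dB), φ = -32.5°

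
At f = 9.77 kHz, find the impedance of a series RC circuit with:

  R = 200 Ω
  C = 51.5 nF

Step 1 — Angular frequency: ω = 2π·f = 2π·9770 = 6.139e+04 rad/s.
Step 2 — Component impedances:
  R: Z = R = 200 Ω
  C: Z = 1/(jωC) = -j/(ω·C) = 0 - j316.3 Ω
Step 3 — Series combination: Z_total = R + C = 200 - j316.3 Ω = 374.2∠-57.7° Ω.

Z = 200 - j316.3 Ω = 374.2∠-57.7° Ω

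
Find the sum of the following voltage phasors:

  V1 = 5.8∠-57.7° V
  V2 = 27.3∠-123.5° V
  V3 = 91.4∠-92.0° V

Step 1 — Convert each phasor to rectangular form:
  V1 = 5.8·(cos(-57.7°) + j·sin(-57.7°)) = 3.099 - j4.903 V
  V2 = 27.3·(cos(-123.5°) + j·sin(-123.5°)) = -15.07 - j22.77 V
  V3 = 91.4·(cos(-92.0°) + j·sin(-92.0°)) = -3.19 - j91.34 V
Step 2 — Sum components: V_total = -15.16 - j119 V.
Step 3 — Convert to polar: |V_total| = 120 V, ∠V_total = -97.3°.

V_total = 120∠-97.3° V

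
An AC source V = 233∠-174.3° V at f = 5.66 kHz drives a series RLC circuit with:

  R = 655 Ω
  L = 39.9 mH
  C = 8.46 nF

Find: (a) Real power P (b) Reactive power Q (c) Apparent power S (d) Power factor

Step 1 — Angular frequency: ω = 2π·f = 2π·5660 = 3.556e+04 rad/s.
Step 2 — Component impedances:
  R: Z = R = 655 Ω
  L: Z = jωL = j·3.556e+04·0.0399 = 0 + j1419 Ω
  C: Z = 1/(jωC) = -j/(ω·C) = 0 - j3324 Ω
Step 3 — Series combination: Z_total = R + L + C = 655 - j1905 Ω = 2014∠-71.0° Ω.
Step 4 — Source phasor: V = 233∠-174.3° V = -231.8 - j23.14 V.
Step 5 — Current: I = V / Z = -0.02656 - j0.1126 A = 0.1157∠-103.3° A.
Step 6 — Complex power: S = V·I* = 8.764 - j25.49 VA.
Step 7 — Real power: P = Re(S) = 8.764 W.
Step 8 — Reactive power: Q = Im(S) = -25.49 VAR.
Step 9 — Apparent power: |S| = 26.95 VA.
Step 10 — Power factor: PF = P/|S| = 0.3252 (leading).

(a) P = 8.764 W  (b) Q = -25.49 VAR  (c) S = 26.95 VA  (d) PF = 0.3252 (leading)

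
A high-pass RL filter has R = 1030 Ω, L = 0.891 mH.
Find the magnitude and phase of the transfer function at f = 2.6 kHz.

Step 1 — Angular frequency: ω = 2π·2600 = 1.634e+04 rad/s.
Step 2 — Transfer function: H(jω) = jωL/(R + jωL).
Step 3 — Numerator jωL = j·14.56; denominator R + jωL = 1030 + j14.56.
Step 4 — H = 0.0001997 + j0.01413.
Step 5 — Magnitude: |H| = 0.01413 (-37.0 dB); phase: φ = 89.2°.

|H| = 0.01413 (-37.0 dB), φ = 89.2°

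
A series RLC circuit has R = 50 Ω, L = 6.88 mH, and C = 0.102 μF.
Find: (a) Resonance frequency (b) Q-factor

Step 1 — Resonance condition Im(Z)=0 gives ω₀ = 1/√(LC).
Step 2 — ω₀ = 1/√(0.00688·1.02e-07) = 3.775e+04 rad/s.
Step 3 — f₀ = ω₀/(2π) = 6008 Hz.
Step 4 — Series Q: Q = ω₀L/R = 3.775e+04·0.00688/50 = 5.194.

(a) f₀ = 6008 Hz  (b) Q = 5.194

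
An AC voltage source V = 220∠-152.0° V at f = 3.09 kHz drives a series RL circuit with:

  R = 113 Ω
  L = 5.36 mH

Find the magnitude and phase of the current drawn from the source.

Step 1 — Angular frequency: ω = 2π·f = 2π·3090 = 1.942e+04 rad/s.
Step 2 — Component impedances:
  R: Z = R = 113 Ω
  L: Z = jωL = j·1.942e+04·0.00536 = 0 + j104.1 Ω
Step 3 — Series combination: Z_total = R + L = 113 + j104.1 Ω = 153.6∠42.6° Ω.
Step 4 — Source phasor: V = 220∠-152.0° V = -194.2 - j103.3 V.
Step 5 — Ohm's law: I = V / Z_total = (-194.2 - j103.3) / (113 + j104.1) = -1.386 + j0.362 A.
Step 6 — Convert to polar: |I| = 1.432 A, ∠I = 165.4°.

I = 1.432∠165.4° A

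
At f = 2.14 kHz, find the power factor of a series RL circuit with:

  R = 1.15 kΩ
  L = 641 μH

Step 1 — Angular frequency: ω = 2π·f = 2π·2140 = 1.345e+04 rad/s.
Step 2 — Component impedances:
  R: Z = R = 1150 Ω
  L: Z = jωL = j·1.345e+04·0.000641 = 0 + j8.619 Ω
Step 3 — Series combination: Z_total = R + L = 1150 + j8.619 Ω = 1150∠0.4° Ω.
Step 4 — Power factor: PF = cos(φ) = Re(Z)/|Z| = 1150/1150 = 1.
Step 5 — Type: Im(Z) = 8.619 ⇒ lagging (phase φ = 0.4°).

PF = 1 (lagging, φ = 0.4°)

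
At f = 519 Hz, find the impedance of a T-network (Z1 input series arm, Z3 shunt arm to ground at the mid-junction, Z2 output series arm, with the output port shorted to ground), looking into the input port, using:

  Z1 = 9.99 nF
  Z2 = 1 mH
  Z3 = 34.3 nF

Step 1 — Angular frequency: ω = 2π·f = 2π·519 = 3261 rad/s.
Step 2 — Component impedances:
  Z1: Z = 1/(jωC) = -j/(ω·C) = 0 - j3.07e+04 Ω
  Z2: Z = jωL = j·3261·0.001 = 0 + j3.261 Ω
  Z3: Z = 1/(jωC) = -j/(ω·C) = 0 - j8940 Ω
Step 3 — With the output port shorted to ground, the output series arm Z2 runs from the junction to ground; the shunt arm Z3 also runs from the junction to ground. They appear in parallel: Z3 || Z2 = 0 + j3.262 Ω.
Step 4 — Series with input arm Z1: Z_in = Z1 + (Z3 || Z2) = 0 - j3.069e+04 Ω = 3.069e+04∠-90.0° Ω.

Z = 0 - j3.069e+04 Ω = 3.069e+04∠-90.0° Ω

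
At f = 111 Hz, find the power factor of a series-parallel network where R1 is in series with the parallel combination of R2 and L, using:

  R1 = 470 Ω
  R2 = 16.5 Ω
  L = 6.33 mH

Step 1 — Angular frequency: ω = 2π·f = 2π·111 = 697.4 rad/s.
Step 2 — Component impedances:
  R1: Z = R = 470 Ω
  R2: Z = R = 16.5 Ω
  L: Z = jωL = j·697.4·0.00633 = 0 + j4.415 Ω
Step 3 — Parallel branch: R2 || L = 1/(1/R2 + 1/L) = 1.102 + j4.12 Ω.
Step 4 — Series with R1: Z_total = R1 + (R2 || L) = 471.1 + j4.12 Ω = 471.1∠0.5° Ω.
Step 5 — Power factor: PF = cos(φ) = Re(Z)/|Z| = 471.1/471.1 = 1.
Step 6 — Type: Im(Z) = 4.12 ⇒ lagging (phase φ = 0.5°).

PF = 1 (lagging, φ = 0.5°)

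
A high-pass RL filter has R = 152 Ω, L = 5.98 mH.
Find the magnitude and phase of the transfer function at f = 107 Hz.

Step 1 — Angular frequency: ω = 2π·107 = 672.3 rad/s.
Step 2 — Transfer function: H(jω) = jωL/(R + jωL).
Step 3 — Numerator jωL = j·4.02; denominator R + jωL = 152 + j4.02.
Step 4 — H = 0.0006991 + j0.02643.
Step 5 — Magnitude: |H| = 0.02644 (-31.6 dB); phase: φ = 88.5°.

|H| = 0.02644 (-31.6 dB), φ = 88.5°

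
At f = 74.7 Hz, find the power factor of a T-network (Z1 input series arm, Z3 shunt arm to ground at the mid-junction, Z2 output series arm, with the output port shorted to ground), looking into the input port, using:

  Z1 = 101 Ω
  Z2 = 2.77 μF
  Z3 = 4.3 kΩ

Step 1 — Angular frequency: ω = 2π·f = 2π·74.7 = 469.4 rad/s.
Step 2 — Component impedances:
  Z1: Z = R = 101 Ω
  Z2: Z = 1/(jωC) = -j/(ω·C) = 0 - j769.2 Ω
  Z3: Z = R = 4300 Ω
Step 3 — With the output port shorted to ground, the output series arm Z2 runs from the junction to ground; the shunt arm Z3 also runs from the junction to ground. They appear in parallel: Z3 || Z2 = 133.3 - j745.3 Ω.
Step 4 — Series with input arm Z1: Z_in = Z1 + (Z3 || Z2) = 234.3 - j745.3 Ω = 781.3∠-72.5° Ω.
Step 5 — Power factor: PF = cos(φ) = Re(Z)/|Z| = 234.3/781.3 = 0.2999.
Step 6 — Type: Im(Z) = -745.3 ⇒ leading (phase φ = -72.5°).

PF = 0.2999 (leading, φ = -72.5°)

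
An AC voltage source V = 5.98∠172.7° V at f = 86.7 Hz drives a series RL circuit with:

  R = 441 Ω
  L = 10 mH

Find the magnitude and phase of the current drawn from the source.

Step 1 — Angular frequency: ω = 2π·f = 2π·86.7 = 544.8 rad/s.
Step 2 — Component impedances:
  R: Z = R = 441 Ω
  L: Z = jωL = j·544.8·0.01 = 0 + j5.448 Ω
Step 3 — Series combination: Z_total = R + L = 441 + j5.448 Ω = 441∠0.7° Ω.
Step 4 — Source phasor: V = 5.98∠172.7° V = -5.932 + j0.7598 V.
Step 5 — Ohm's law: I = V / Z_total = (-5.932 + j0.7598) / (441 + j5.448) = -0.01343 + j0.001889 A.
Step 6 — Convert to polar: |I| = 0.01356 A, ∠I = 172.0°.

I = 0.01356∠172.0° A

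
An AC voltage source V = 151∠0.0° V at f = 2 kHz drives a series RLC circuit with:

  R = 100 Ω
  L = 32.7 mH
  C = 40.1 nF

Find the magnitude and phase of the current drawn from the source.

Step 1 — Angular frequency: ω = 2π·f = 2π·2000 = 1.257e+04 rad/s.
Step 2 — Component impedances:
  R: Z = R = 100 Ω
  L: Z = jωL = j·1.257e+04·0.0327 = 0 + j410.9 Ω
  C: Z = 1/(jωC) = -j/(ω·C) = 0 - j1984 Ω
Step 3 — Series combination: Z_total = R + L + C = 100 - j1574 Ω = 1577∠-86.4° Ω.
Step 4 — Source phasor: V = 151∠0.0° V = 151 V.
Step 5 — Ohm's law: I = V / Z_total = (151) / (100 - j1574) = 0.006074 + j0.09558 A.
Step 6 — Convert to polar: |I| = 0.09577 A, ∠I = 86.4°.

I = 0.09577∠86.4° A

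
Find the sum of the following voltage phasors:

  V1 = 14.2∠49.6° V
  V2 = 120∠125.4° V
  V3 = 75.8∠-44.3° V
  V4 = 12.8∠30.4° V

Step 1 — Convert each phasor to rectangular form:
  V1 = 14.2·(cos(49.6°) + j·sin(49.6°)) = 9.203 + j10.81 V
  V2 = 120·(cos(125.4°) + j·sin(125.4°)) = -69.51 + j97.82 V
  V3 = 75.8·(cos(-44.3°) + j·sin(-44.3°)) = 54.25 - j52.94 V
  V4 = 12.8·(cos(30.4°) + j·sin(30.4°)) = 11.04 + j6.477 V
Step 2 — Sum components: V_total = 4.979 + j62.17 V.
Step 3 — Convert to polar: |V_total| = 62.37 V, ∠V_total = 85.4°.

V_total = 62.37∠85.4° V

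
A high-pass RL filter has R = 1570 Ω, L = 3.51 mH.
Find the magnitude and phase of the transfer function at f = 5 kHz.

Step 1 — Angular frequency: ω = 2π·5000 = 3.142e+04 rad/s.
Step 2 — Transfer function: H(jω) = jωL/(R + jωL).
Step 3 — Numerator jωL = j·110.3; denominator R + jωL = 1570 + j110.3.
Step 4 — H = 0.004909 + j0.06989.
Step 5 — Magnitude: |H| = 0.07006 (-23.1 dB); phase: φ = 86.0°.

|H| = 0.07006 (-23.1 dB), φ = 86.0°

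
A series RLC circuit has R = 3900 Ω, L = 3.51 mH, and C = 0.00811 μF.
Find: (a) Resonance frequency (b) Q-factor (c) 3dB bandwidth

Step 1 — Resonance: ω₀ = 1/√(LC) = 1/√(0.00351·8.11e-09) = 1.874e+05 rad/s.
Step 2 — f₀ = ω₀/(2π) = 2.983e+04 Hz.
Step 3 — Series Q: Q = ω₀L/R = 1.874e+05·0.00351/3900 = 0.1687.
Step 4 — Bandwidth: Δω = ω₀/Q = 1.111e+06 rad/s; BW = Δω/(2π) = 1.768e+05 Hz.

(a) f₀ = 2.983e+04 Hz  (b) Q = 0.1687  (c) BW = 1.768e+05 Hz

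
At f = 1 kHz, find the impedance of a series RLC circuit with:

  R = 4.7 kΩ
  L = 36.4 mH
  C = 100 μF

Step 1 — Angular frequency: ω = 2π·f = 2π·1000 = 6283 rad/s.
Step 2 — Component impedances:
  R: Z = R = 4700 Ω
  L: Z = jωL = j·6283·0.0364 = 0 + j228.7 Ω
  C: Z = 1/(jωC) = -j/(ω·C) = 0 - j1.592 Ω
Step 3 — Series combination: Z_total = R + L + C = 4700 + j227.1 Ω = 4705∠2.8° Ω.

Z = 4700 + j227.1 Ω = 4705∠2.8° Ω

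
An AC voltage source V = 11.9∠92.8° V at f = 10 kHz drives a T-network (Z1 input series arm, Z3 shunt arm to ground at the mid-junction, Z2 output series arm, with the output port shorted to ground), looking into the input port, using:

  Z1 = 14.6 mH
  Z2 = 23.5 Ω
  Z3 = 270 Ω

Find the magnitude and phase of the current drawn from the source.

Step 1 — Angular frequency: ω = 2π·f = 2π·1e+04 = 6.283e+04 rad/s.
Step 2 — Component impedances:
  Z1: Z = jωL = j·6.283e+04·0.0146 = 0 + j917.3 Ω
  Z2: Z = R = 23.5 Ω
  Z3: Z = R = 270 Ω
Step 3 — With the output port shorted to ground, the output series arm Z2 runs from the junction to ground; the shunt arm Z3 also runs from the junction to ground. They appear in parallel: Z3 || Z2 = 21.62 Ω.
Step 4 — Series with input arm Z1: Z_in = Z1 + (Z3 || Z2) = 21.62 + j917.3 Ω = 917.6∠88.7° Ω.
Step 5 — Source phasor: V = 11.9∠92.8° V = -0.5813 + j11.89 V.
Step 6 — Ohm's law: I = V / Z_total = (-0.5813 + j11.89) / (21.62 + j917.3) = 0.01293 + j0.0009385 A.
Step 7 — Convert to polar: |I| = 0.01297 A, ∠I = 4.1°.

I = 0.01297∠4.1° A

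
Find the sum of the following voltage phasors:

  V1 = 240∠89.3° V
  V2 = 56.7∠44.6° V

Step 1 — Convert each phasor to rectangular form:
  V1 = 240·(cos(89.3°) + j·sin(89.3°)) = 2.932 + j240 V
  V2 = 56.7·(cos(44.6°) + j·sin(44.6°)) = 40.37 + j39.81 V
Step 2 — Sum components: V_total = 43.3 + j279.8 V.
Step 3 — Convert to polar: |V_total| = 283.1 V, ∠V_total = 81.2°.

V_total = 283.1∠81.2° V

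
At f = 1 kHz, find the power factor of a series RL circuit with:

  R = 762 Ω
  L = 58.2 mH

Step 1 — Angular frequency: ω = 2π·f = 2π·1000 = 6283 rad/s.
Step 2 — Component impedances:
  R: Z = R = 762 Ω
  L: Z = jωL = j·6283·0.0582 = 0 + j365.7 Ω
Step 3 — Series combination: Z_total = R + L = 762 + j365.7 Ω = 845.2∠25.6° Ω.
Step 4 — Power factor: PF = cos(φ) = Re(Z)/|Z| = 762/845.2 = 0.9016.
Step 5 — Type: Im(Z) = 365.7 ⇒ lagging (phase φ = 25.6°).

PF = 0.9016 (lagging, φ = 25.6°)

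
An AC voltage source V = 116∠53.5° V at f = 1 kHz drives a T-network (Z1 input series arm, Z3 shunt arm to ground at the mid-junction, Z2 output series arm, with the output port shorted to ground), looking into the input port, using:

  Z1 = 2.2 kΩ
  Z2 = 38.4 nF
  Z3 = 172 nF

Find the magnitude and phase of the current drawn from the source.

Step 1 — Angular frequency: ω = 2π·f = 2π·1000 = 6283 rad/s.
Step 2 — Component impedances:
  Z1: Z = R = 2200 Ω
  Z2: Z = 1/(jωC) = -j/(ω·C) = 0 - j4145 Ω
  Z3: Z = 1/(jωC) = -j/(ω·C) = 0 - j925.3 Ω
Step 3 — With the output port shorted to ground, the output series arm Z2 runs from the junction to ground; the shunt arm Z3 also runs from the junction to ground. They appear in parallel: Z3 || Z2 = 0 - j756.4 Ω.
Step 4 — Series with input arm Z1: Z_in = Z1 + (Z3 || Z2) = 2200 - j756.4 Ω = 2326∠-19.0° Ω.
Step 5 — Source phasor: V = 116∠53.5° V = 69 + j93.25 V.
Step 6 — Ohm's law: I = V / Z_total = (69 + j93.25) / (2200 - j756.4) = 0.01501 + j0.04755 A.
Step 7 — Convert to polar: |I| = 0.04986 A, ∠I = 72.5°.

I = 0.04986∠72.5° A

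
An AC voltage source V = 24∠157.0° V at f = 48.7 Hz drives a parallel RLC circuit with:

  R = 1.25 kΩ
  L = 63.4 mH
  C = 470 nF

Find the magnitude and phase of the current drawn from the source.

Step 1 — Angular frequency: ω = 2π·f = 2π·48.7 = 306 rad/s.
Step 2 — Component impedances:
  R: Z = R = 1250 Ω
  L: Z = jωL = j·306·0.0634 = 0 + j19.4 Ω
  C: Z = 1/(jωC) = -j/(ω·C) = 0 - j6953 Ω
Step 3 — Parallel combination: 1/Z_total = 1/R + 1/L + 1/C; Z_total = 0.3027 + j19.45 Ω = 19.45∠89.1° Ω.
Step 4 — Source phasor: V = 24∠157.0° V = -22.09 + j9.378 V.
Step 5 — Ohm's law: I = V / Z_total = (-22.09 + j9.378) / (0.3027 + j19.45) = 0.4644 + j1.143 A.
Step 6 — Convert to polar: |I| = 1.234 A, ∠I = 67.9°.

I = 1.234∠67.9° A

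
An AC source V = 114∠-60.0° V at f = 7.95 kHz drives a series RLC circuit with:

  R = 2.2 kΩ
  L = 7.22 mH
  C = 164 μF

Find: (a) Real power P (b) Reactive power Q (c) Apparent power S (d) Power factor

Step 1 — Angular frequency: ω = 2π·f = 2π·7950 = 4.995e+04 rad/s.
Step 2 — Component impedances:
  R: Z = R = 2200 Ω
  L: Z = jωL = j·4.995e+04·0.00722 = 0 + j360.6 Ω
  C: Z = 1/(jωC) = -j/(ω·C) = 0 - j0.1221 Ω
Step 3 — Series combination: Z_total = R + L + C = 2200 + j360.5 Ω = 2229∠9.3° Ω.
Step 4 — Source phasor: V = 114∠-60.0° V = 57 - j98.73 V.
Step 5 — Current: I = V / Z = 0.01807 - j0.04784 A = 0.05114∠-69.3° A.
Step 6 — Complex power: S = V·I* = 5.753 + j0.9427 VA.
Step 7 — Real power: P = Re(S) = 5.753 W.
Step 8 — Reactive power: Q = Im(S) = 0.9427 VAR.
Step 9 — Apparent power: |S| = 5.83 VA.
Step 10 — Power factor: PF = P/|S| = 0.9868 (lagging).

(a) P = 5.753 W  (b) Q = 0.9427 VAR  (c) S = 5.83 VA  (d) PF = 0.9868 (lagging)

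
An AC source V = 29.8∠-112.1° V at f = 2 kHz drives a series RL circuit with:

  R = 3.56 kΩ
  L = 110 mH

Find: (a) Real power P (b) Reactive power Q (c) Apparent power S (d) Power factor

Step 1 — Angular frequency: ω = 2π·f = 2π·2000 = 1.257e+04 rad/s.
Step 2 — Component impedances:
  R: Z = R = 3560 Ω
  L: Z = jωL = j·1.257e+04·0.11 = 0 + j1382 Ω
Step 3 — Series combination: Z_total = R + L = 3560 + j1382 Ω = 3819∠21.2° Ω.
Step 4 — Source phasor: V = 29.8∠-112.1° V = -11.21 - j27.61 V.
Step 5 — Current: I = V / Z = -0.005354 - j0.005677 A = 0.007803∠-133.3° A.
Step 6 — Complex power: S = V·I* = 0.2168 + j0.08417 VA.
Step 7 — Real power: P = Re(S) = 0.2168 W.
Step 8 — Reactive power: Q = Im(S) = 0.08417 VAR.
Step 9 — Apparent power: |S| = 0.2325 VA.
Step 10 — Power factor: PF = P/|S| = 0.9322 (lagging).

(a) P = 0.2168 W  (b) Q = 0.08417 VAR  (c) S = 0.2325 VA  (d) PF = 0.9322 (lagging)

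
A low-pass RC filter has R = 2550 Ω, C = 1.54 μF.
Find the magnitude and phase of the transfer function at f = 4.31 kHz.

Step 1 — Angular frequency: ω = 2π·4310 = 2.708e+04 rad/s.
Step 2 — Transfer function: H(jω) = 1/(1 + jωRC).
Step 3 — Denominator: 1 + jωRC = 1 + j·2.708e+04·2550·1.54e-06 = 1 + j106.3.
Step 4 — H = 8.841e-05 - j0.009403.
Step 5 — Magnitude: |H| = 0.009403 (-40.5 dB); phase: φ = -89.5°.

|H| = 0.009403 (-40.5 dB), φ = -89.5°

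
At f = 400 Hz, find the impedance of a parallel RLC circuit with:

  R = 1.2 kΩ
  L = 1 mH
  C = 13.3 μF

Step 1 — Angular frequency: ω = 2π·f = 2π·400 = 2513 rad/s.
Step 2 — Component impedances:
  R: Z = R = 1200 Ω
  L: Z = jωL = j·2513·0.001 = 0 + j2.513 Ω
  C: Z = 1/(jωC) = -j/(ω·C) = 0 - j29.92 Ω
Step 3 — Parallel combination: 1/Z_total = 1/R + 1/L + 1/C; Z_total = 0.006274 + j2.744 Ω = 2.744∠89.9° Ω.

Z = 0.006274 + j2.744 Ω = 2.744∠89.9° Ω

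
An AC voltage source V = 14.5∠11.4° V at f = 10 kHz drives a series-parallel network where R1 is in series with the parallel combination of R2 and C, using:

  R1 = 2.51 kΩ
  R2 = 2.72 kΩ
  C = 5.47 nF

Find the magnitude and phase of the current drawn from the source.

Step 1 — Angular frequency: ω = 2π·f = 2π·1e+04 = 6.283e+04 rad/s.
Step 2 — Component impedances:
  R1: Z = R = 2510 Ω
  R2: Z = R = 2720 Ω
  C: Z = 1/(jωC) = -j/(ω·C) = 0 - j2910 Ω
Step 3 — Parallel branch: R2 || C = 1/(1/R2 + 1/C) = 1452 - j1357 Ω.
Step 4 — Series with R1: Z_total = R1 + (R2 || C) = 3962 - j1357 Ω = 4187∠-18.9° Ω.
Step 5 — Source phasor: V = 14.5∠11.4° V = 14.21 + j2.866 V.
Step 6 — Ohm's law: I = V / Z_total = (14.21 + j2.866) / (3962 - j1357) = 0.002989 + j0.001747 A.
Step 7 — Convert to polar: |I| = 0.003463 A, ∠I = 30.3°.

I = 0.003463∠30.3° A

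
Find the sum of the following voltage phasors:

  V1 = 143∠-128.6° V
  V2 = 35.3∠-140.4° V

Step 1 — Convert each phasor to rectangular form:
  V1 = 143·(cos(-128.6°) + j·sin(-128.6°)) = -89.21 - j111.8 V
  V2 = 35.3·(cos(-140.4°) + j·sin(-140.4°)) = -27.2 - j22.5 V
Step 2 — Sum components: V_total = -116.4 - j134.3 V.
Step 3 — Convert to polar: |V_total| = 177.7 V, ∠V_total = -130.9°.

V_total = 177.7∠-130.9° V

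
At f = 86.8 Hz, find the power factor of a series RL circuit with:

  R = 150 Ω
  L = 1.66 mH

Step 1 — Angular frequency: ω = 2π·f = 2π·86.8 = 545.4 rad/s.
Step 2 — Component impedances:
  R: Z = R = 150 Ω
  L: Z = jωL = j·545.4·0.00166 = 0 + j0.9053 Ω
Step 3 — Series combination: Z_total = R + L = 150 + j0.9053 Ω = 150∠0.3° Ω.
Step 4 — Power factor: PF = cos(φ) = Re(Z)/|Z| = 150/150 = 1.
Step 5 — Type: Im(Z) = 0.9053 ⇒ lagging (phase φ = 0.3°).

PF = 1 (lagging, φ = 0.3°)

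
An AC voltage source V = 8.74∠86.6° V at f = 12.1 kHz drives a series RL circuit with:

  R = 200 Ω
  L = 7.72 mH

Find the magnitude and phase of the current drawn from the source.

Step 1 — Angular frequency: ω = 2π·f = 2π·1.21e+04 = 7.603e+04 rad/s.
Step 2 — Component impedances:
  R: Z = R = 200 Ω
  L: Z = jωL = j·7.603e+04·0.00772 = 0 + j586.9 Ω
Step 3 — Series combination: Z_total = R + L = 200 + j586.9 Ω = 620.1∠71.2° Ω.
Step 4 — Source phasor: V = 8.74∠86.6° V = 0.5183 + j8.725 V.
Step 5 — Ohm's law: I = V / Z_total = (0.5183 + j8.725) / (200 + j586.9) = 0.01359 + j0.003747 A.
Step 6 — Convert to polar: |I| = 0.0141 A, ∠I = 15.4°.

I = 0.0141∠15.4° A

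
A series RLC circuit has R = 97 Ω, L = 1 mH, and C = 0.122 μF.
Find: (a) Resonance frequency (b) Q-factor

Step 1 — Resonance condition Im(Z)=0 gives ω₀ = 1/√(LC).
Step 2 — ω₀ = 1/√(0.001·1.22e-07) = 9.054e+04 rad/s.
Step 3 — f₀ = ω₀/(2π) = 1.441e+04 Hz.
Step 4 — Series Q: Q = ω₀L/R = 9.054e+04·0.001/97 = 0.9334.

(a) f₀ = 1.441e+04 Hz  (b) Q = 0.9334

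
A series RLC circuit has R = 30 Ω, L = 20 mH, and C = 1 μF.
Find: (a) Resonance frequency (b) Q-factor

Step 1 — Resonance condition Im(Z)=0 gives ω₀ = 1/√(LC).
Step 2 — ω₀ = 1/√(0.02·1e-06) = 7071 rad/s.
Step 3 — f₀ = ω₀/(2π) = 1125 Hz.
Step 4 — Series Q: Q = ω₀L/R = 7071·0.02/30 = 4.714.

(a) f₀ = 1125 Hz  (b) Q = 4.714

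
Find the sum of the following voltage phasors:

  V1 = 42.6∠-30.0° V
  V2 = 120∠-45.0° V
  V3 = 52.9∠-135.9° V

Step 1 — Convert each phasor to rectangular form:
  V1 = 42.6·(cos(-30.0°) + j·sin(-30.0°)) = 36.89 - j21.3 V
  V2 = 120·(cos(-45.0°) + j·sin(-45.0°)) = 84.85 - j84.85 V
  V3 = 52.9·(cos(-135.9°) + j·sin(-135.9°)) = -37.99 - j36.81 V
Step 2 — Sum components: V_total = 83.76 - j143 V.
Step 3 — Convert to polar: |V_total| = 165.7 V, ∠V_total = -59.6°.

V_total = 165.7∠-59.6° V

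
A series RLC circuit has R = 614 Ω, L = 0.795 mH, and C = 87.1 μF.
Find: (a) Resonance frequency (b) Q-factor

Step 1 — Resonance condition Im(Z)=0 gives ω₀ = 1/√(LC).
Step 2 — ω₀ = 1/√(0.000795·8.71e-05) = 3800 rad/s.
Step 3 — f₀ = ω₀/(2π) = 604.8 Hz.
Step 4 — Series Q: Q = ω₀L/R = 3800·0.000795/614 = 0.00492.

(a) f₀ = 604.8 Hz  (b) Q = 0.00492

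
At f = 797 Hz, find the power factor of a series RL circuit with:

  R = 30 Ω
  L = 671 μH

Step 1 — Angular frequency: ω = 2π·f = 2π·797 = 5008 rad/s.
Step 2 — Component impedances:
  R: Z = R = 30 Ω
  L: Z = jωL = j·5008·0.000671 = 0 + j3.36 Ω
Step 3 — Series combination: Z_total = R + L = 30 + j3.36 Ω = 30.19∠6.4° Ω.
Step 4 — Power factor: PF = cos(φ) = Re(Z)/|Z| = 30/30.188 = 0.9938.
Step 5 — Type: Im(Z) = 3.36 ⇒ lagging (phase φ = 6.4°).

PF = 0.9938 (lagging, φ = 6.4°)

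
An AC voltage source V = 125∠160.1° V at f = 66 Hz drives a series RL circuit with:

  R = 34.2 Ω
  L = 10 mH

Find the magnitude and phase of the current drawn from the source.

Step 1 — Angular frequency: ω = 2π·f = 2π·66 = 414.7 rad/s.
Step 2 — Component impedances:
  R: Z = R = 34.2 Ω
  L: Z = jωL = j·414.7·0.01 = 0 + j4.147 Ω
Step 3 — Series combination: Z_total = R + L = 34.2 + j4.147 Ω = 34.45∠6.9° Ω.
Step 4 — Source phasor: V = 125∠160.1° V = -117.5 + j42.55 V.
Step 5 — Ohm's law: I = V / Z_total = (-117.5 + j42.55) / (34.2 + j4.147) = -3.238 + j1.637 A.
Step 6 — Convert to polar: |I| = 3.628 A, ∠I = 153.2°.

I = 3.628∠153.2° A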